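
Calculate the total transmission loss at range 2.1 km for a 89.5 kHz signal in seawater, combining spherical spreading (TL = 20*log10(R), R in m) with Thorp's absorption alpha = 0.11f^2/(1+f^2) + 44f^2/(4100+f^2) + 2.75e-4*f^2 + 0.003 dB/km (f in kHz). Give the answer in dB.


Step 1 (Thorp): alpha = 0.11*8010.25/(1+8010.25) + 44*8010.25/(4100+8010.25) + 2.75e-4*8010.25 + 0.003 = 31.4193 dB/km
Step 2: TL_spread = 20*log10(2100) = 66.44 dB
Step 3: TL_abs = alpha*R = 31.4193 * 2.1 = 65.98 dB
Step 4: TL_total = 66.44 + 65.98 = 132.42

132.42 dB


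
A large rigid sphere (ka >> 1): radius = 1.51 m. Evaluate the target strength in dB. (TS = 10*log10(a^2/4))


-2.44 dB


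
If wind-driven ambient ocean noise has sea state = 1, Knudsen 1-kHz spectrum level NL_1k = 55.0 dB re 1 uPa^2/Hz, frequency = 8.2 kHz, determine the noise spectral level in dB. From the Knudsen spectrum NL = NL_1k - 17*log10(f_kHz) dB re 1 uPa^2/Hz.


39.47 dB


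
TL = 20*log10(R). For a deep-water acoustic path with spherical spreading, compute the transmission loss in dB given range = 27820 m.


TL = 20*log10(27820) = 88.89

88.89 dB


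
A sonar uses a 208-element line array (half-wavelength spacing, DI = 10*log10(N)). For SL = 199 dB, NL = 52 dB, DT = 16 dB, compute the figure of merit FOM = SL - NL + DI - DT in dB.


154.18 dB


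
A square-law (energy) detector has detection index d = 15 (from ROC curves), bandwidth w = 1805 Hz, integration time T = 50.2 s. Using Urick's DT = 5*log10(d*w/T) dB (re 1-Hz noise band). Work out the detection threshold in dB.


DT = 5*log10(d*w/T) = 5*log10(15 * 1805 / 50.2) = 5*log10(539.34) = 13.66

13.66 dB


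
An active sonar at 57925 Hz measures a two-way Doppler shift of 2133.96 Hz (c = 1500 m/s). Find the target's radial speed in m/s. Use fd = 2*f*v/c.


From fd = 2*f*v/c, v = c*fd/(2*f) = 1500 * 2133.96 / (2*57925) = 27.63

27.63 m/s


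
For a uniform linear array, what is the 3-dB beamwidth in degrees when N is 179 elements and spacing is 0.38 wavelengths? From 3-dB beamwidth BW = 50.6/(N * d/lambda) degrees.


0.74 deg


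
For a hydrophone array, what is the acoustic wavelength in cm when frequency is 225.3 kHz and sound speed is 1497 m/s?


0.66 cm


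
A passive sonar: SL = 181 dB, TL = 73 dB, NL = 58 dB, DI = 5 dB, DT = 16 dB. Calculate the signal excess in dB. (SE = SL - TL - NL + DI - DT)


SE = SL - TL - NL + DI - DT = 181 - 73 - 58 + 5 - 16 = 39

39 dB


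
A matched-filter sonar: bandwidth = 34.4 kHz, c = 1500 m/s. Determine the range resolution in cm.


dR = c/(2*BW) = 1500 / (2 * 34.4e3) = 0.0218 m = 2.18 cm

2.18 cm


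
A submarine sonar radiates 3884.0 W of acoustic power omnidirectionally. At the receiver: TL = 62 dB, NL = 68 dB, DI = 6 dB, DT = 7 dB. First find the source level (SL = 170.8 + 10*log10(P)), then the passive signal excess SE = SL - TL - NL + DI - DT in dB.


Step 1: SL = 170.8 + 10*log10(3884.0) = 206.69 dB
Step 2: SE = SL - TL - NL + DI - DT = 206.69 - 62 - 68 + 6 - 7 = 75.69

75.69 dB


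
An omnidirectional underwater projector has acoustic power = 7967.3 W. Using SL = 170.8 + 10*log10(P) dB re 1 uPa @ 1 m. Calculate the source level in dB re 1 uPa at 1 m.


SL = 170.8 + 10*log10(7967.3) = 170.8 + 39.01 = 209.81

209.81 dB


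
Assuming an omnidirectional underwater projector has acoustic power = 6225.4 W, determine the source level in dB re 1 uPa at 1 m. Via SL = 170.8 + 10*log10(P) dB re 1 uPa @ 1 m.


208.74 dB


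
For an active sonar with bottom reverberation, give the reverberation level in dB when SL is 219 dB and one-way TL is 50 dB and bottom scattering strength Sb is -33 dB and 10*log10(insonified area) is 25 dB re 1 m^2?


RL = SL - 2*TL + Sb + 10*log10(A) = 219 - 2*50 + (-33) + 25 = 111

111 dB


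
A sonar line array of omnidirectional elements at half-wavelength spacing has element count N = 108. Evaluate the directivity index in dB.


DI = 10*log10(108) = 20.33

20.33 dB


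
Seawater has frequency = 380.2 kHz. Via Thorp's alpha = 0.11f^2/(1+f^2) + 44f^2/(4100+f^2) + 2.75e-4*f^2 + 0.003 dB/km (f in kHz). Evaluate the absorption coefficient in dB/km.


f^2 = 144552.04
alpha = 0.11*144552.04/(1+144552.04) + 44*144552.04/(4100+144552.04) + 2.75e-4*144552.04 + 0.003 = 82.651

82.651 dB/km


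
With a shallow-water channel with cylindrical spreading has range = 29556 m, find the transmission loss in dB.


TL = 10*log10(29556) = 44.71

44.71 dB


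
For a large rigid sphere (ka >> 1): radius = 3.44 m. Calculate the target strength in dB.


4.71 dB


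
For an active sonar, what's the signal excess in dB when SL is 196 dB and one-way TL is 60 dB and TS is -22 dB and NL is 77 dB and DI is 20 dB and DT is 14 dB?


SE = SL - 2*TL + TS - NL + DI - DT = 196 - 2*60 + (-22) - 77 + 20 - 14 = -17

-17 dB


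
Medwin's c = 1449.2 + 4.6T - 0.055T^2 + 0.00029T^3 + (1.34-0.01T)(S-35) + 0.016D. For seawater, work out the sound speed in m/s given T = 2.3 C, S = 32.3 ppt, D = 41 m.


c = 1449.2 + 4.6*2.3 - 0.055*2.3^2 + 0.00029*2.3^3 + (1.34 - 0.01*2.3)*(32.3 - 35) + 0.016*41 = 1456.59

1456.59 m/s


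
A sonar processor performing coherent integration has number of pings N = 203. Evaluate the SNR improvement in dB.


Gain = 10*log10(203) = 23.07

23.07 dB


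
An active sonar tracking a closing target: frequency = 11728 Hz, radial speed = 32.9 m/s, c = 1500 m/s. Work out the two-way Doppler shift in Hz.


514.47 Hz


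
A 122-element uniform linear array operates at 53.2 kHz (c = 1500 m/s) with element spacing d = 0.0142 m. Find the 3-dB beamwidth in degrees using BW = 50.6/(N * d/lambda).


0.82 deg


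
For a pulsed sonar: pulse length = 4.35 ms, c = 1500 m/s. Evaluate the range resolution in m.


dR = c*tau/2 = 1500 * 4.35e-3 / 2 = 3.2625

3.2625 m


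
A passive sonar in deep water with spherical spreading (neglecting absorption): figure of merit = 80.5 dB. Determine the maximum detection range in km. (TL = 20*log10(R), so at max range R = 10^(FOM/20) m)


At max range FOM = TL, so 20*log10(R) = 80.5
R = 10^(80.5/20) = 10592.54 m = 10.59 km

10.59 km


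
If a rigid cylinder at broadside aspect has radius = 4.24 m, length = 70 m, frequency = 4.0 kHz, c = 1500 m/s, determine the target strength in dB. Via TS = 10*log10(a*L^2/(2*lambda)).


lambda = 1500/4000 = 0.375 m
TS = 10*log10(4.24*70^2/(2*0.375)) = 44.43

44.43 dB


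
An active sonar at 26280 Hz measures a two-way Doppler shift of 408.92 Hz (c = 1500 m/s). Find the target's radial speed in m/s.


From fd = 2*f*v/c, v = c*fd/(2*f) = 1500 * 408.92 / (2*26280) = 11.67

11.67 m/s


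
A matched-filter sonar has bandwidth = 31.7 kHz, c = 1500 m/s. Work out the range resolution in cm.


2.37 cm


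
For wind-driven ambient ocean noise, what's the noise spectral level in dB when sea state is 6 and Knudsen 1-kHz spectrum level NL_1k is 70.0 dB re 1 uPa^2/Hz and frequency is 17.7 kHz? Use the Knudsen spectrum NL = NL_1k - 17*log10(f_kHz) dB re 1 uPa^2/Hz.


48.78 dB


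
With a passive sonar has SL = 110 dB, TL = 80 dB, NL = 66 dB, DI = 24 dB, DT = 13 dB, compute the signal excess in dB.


SE = SL - TL - NL + DI - DT = 110 - 80 - 66 + 24 - 13 = -25

-25 dB


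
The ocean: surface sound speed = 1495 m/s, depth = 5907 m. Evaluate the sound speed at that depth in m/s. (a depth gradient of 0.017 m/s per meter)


1595.419 m/s


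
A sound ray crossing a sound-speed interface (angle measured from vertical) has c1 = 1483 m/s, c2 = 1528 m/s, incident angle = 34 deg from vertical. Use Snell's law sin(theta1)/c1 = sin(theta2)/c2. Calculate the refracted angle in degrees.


sin(theta2) = (c2/c1)*sin(theta1) = (1528/1483)*sin(34 deg) = 0.57616
theta2 = arcsin(0.57616) = 35.18

35.18 deg


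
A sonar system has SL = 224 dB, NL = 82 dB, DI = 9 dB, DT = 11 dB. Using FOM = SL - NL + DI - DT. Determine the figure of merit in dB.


FOM = SL - NL + DI - DT = 224 - 82 + 9 - 11 = 140

140 dB


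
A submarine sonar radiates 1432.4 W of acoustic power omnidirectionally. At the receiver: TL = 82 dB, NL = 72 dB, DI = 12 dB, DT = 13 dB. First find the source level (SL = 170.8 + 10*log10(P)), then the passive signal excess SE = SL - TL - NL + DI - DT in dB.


Step 1: SL = 170.8 + 10*log10(1432.4) = 202.36 dB
Step 2: SE = SL - TL - NL + DI - DT = 202.36 - 82 - 72 + 12 - 13 = 47.36

47.36 dB


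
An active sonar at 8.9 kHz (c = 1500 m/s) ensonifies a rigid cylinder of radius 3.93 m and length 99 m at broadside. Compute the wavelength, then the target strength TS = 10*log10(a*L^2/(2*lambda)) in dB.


Step 1: lambda = c/f = 1500/8900 = 0.16854 m
Step 2: TS = 10*log10(a*L^2/(2*lambda)) = 10*log10(3.93*99^2/(2*0.16854)) = 50.58

50.58 dB


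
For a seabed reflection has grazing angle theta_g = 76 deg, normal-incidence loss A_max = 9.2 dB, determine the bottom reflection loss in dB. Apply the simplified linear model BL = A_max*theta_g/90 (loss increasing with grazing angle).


7.77 dB


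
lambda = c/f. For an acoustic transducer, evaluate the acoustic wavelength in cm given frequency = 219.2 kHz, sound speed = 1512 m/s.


lambda = c/f = 1512 / 219200 = 0.0069 m = 0.69 cm

0.69 cm


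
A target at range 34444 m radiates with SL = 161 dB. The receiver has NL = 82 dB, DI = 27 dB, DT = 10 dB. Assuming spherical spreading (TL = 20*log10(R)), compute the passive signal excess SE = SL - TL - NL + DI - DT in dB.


Step 1: TL = 20*log10(34444) = 90.74 dB
Step 2: SE = 161 - 90.74 - 82 + 27 - 10 = 5.26

5.26 dB


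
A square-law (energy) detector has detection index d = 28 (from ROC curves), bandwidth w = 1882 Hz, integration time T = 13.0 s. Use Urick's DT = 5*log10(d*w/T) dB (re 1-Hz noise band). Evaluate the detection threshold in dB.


DT = 5*log10(d*w/T) = 5*log10(28 * 1882 / 13.0) = 5*log10(4053.54) = 18.04

18.04 dB


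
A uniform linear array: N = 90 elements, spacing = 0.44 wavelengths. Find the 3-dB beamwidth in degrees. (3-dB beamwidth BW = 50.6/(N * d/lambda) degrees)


1.28 deg


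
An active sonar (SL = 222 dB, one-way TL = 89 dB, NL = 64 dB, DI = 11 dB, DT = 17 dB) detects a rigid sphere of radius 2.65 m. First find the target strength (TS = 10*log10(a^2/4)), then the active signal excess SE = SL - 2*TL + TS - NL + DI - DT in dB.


Step 1: TS = 10*log10(2.65^2/4) = 2.44 dB
Step 2: SE = SL - 2*TL + TS - NL + DI - DT = 222 - 2*89 + (2.44) - 64 + 11 - 17 = -23.56

-23.56 dB


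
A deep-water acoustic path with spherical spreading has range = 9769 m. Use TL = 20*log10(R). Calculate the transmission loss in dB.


TL = 20*log10(9769) = 79.8

79.8 dB


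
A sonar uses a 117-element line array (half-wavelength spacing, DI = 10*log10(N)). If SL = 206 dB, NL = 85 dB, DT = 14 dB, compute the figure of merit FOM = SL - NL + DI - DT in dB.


127.68 dB


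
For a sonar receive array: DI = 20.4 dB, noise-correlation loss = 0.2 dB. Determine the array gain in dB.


AG = DI - L_corr = 20.4 - 0.2 = 20.2

20.2 dB


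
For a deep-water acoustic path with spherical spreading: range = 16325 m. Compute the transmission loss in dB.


TL = 20*log10(16325) = 84.26

84.26 dB


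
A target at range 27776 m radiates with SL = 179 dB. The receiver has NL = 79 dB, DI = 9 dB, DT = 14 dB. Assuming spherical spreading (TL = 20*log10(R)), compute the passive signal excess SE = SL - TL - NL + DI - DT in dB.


Step 1: TL = 20*log10(27776) = 88.87 dB
Step 2: SE = 179 - 88.87 - 79 + 9 - 14 = 6.13

6.13 dB


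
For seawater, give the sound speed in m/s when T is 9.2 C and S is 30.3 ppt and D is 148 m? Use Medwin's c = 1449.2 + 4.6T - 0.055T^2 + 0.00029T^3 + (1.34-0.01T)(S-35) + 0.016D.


c = 1449.2 + 4.6*9.2 - 0.055*9.2^2 + 0.00029*9.2^3 + (1.34 - 0.01*9.2)*(30.3 - 35) + 0.016*148 = 1483.59

1483.59 m/s


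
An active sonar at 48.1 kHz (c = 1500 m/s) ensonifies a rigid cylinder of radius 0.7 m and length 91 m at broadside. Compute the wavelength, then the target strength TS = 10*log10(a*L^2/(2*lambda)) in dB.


Step 1: lambda = c/f = 1500/48100 = 0.03119 m
Step 2: TS = 10*log10(a*L^2/(2*lambda)) = 10*log10(0.7*91^2/(2*0.03119)) = 49.68

49.68 dB


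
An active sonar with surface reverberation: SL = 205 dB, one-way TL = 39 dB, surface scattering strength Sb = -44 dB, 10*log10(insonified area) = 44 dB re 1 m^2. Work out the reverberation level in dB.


127 dB


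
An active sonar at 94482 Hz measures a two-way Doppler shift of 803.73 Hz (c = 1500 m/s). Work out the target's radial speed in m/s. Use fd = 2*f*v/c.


From fd = 2*f*v/c, v = c*fd/(2*f) = 1500 * 803.73 / (2*94482) = 6.38

6.38 m/s


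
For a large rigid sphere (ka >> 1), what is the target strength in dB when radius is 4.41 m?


TS = 10*log10(4.41^2 / 4) = 10*log10(4.862025) = 6.87

6.87 dB


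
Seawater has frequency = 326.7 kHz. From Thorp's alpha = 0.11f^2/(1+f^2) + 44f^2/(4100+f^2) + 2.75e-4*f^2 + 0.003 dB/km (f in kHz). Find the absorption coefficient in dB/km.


f^2 = 106732.89
alpha = 0.11*106732.89/(1+106732.89) + 44*106732.89/(4100+106732.89) + 2.75e-4*106732.89 + 0.003 = 71.837

71.837 dB/km


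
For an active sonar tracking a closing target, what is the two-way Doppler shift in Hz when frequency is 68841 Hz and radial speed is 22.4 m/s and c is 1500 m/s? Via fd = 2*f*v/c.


fd = 2*f*v/c = 2 * 68841 * 22.4 / 1500 = 2056.05

2056.05 Hz


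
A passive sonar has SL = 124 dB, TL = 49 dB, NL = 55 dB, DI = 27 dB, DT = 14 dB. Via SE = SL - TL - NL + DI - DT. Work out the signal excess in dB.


SE = SL - TL - NL + DI - DT = 124 - 49 - 55 + 27 - 14 = 33

33 dB


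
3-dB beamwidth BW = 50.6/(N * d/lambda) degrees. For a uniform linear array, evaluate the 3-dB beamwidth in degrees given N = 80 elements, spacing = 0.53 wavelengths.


1.19 deg


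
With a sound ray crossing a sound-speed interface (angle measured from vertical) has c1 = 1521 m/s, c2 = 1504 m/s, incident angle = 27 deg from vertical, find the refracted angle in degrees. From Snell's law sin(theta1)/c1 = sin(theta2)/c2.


sin(theta2) = (c2/c1)*sin(theta1) = (1504/1521)*sin(27 deg) = 0.44892
theta2 = arcsin(0.44892) = 26.67

26.67 deg


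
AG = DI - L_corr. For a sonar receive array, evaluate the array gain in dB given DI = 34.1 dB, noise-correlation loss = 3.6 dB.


30.5 dB


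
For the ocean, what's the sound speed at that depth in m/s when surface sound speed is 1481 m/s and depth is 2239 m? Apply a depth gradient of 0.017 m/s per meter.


1519.063 m/s


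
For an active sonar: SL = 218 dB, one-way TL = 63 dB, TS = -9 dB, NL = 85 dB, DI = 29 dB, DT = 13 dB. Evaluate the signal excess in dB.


14 dB


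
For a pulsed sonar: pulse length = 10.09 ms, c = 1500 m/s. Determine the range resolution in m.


7.5675 m


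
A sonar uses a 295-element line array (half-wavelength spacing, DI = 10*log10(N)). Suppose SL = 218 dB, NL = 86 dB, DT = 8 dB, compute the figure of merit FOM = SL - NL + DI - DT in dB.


148.7 dB


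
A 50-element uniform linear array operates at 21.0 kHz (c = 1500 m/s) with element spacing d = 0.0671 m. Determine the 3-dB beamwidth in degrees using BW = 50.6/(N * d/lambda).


Step 1: lambda = 1500/21000 = 0.07143 m
Step 2: d/lambda = 0.0671/0.07143 = 0.9394
Step 3: BW = 50.6/(N * d/lambda) = 50.6/(50 * 0.9394) = 1.08

1.08 deg


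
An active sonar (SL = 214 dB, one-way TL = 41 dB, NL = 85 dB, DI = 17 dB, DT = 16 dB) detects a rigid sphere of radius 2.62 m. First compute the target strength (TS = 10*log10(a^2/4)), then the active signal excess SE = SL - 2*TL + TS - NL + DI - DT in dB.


Step 1: TS = 10*log10(2.62^2/4) = 2.35 dB
Step 2: SE = SL - 2*TL + TS - NL + DI - DT = 214 - 2*41 + (2.35) - 85 + 17 - 16 = 50.35

50.35 dB


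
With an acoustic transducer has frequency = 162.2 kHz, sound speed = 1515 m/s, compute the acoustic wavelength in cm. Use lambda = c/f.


0.93 cm


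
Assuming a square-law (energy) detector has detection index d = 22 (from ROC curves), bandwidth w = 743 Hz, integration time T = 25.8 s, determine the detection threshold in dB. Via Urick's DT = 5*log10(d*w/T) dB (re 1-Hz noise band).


DT = 5*log10(d*w/T) = 5*log10(22 * 743 / 25.8) = 5*log10(633.57) = 14.01

14.01 dB


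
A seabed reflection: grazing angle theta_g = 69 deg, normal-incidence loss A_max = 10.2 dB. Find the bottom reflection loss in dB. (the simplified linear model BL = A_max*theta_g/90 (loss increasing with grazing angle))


BL = A_max * theta_g / 90 = 10.2 * 69 / 90 = 7.82

7.82 dB


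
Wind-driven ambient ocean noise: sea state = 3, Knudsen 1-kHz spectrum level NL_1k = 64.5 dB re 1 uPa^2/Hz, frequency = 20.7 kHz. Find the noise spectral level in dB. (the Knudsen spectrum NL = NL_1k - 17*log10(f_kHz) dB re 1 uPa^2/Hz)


42.13 dB


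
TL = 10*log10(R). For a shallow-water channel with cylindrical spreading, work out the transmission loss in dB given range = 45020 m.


TL = 10*log10(45020) = 46.53

46.53 dB


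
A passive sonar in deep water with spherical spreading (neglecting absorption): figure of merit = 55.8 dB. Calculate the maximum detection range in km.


At max range FOM = TL, so 20*log10(R) = 55.8
R = 10^(55.8/20) = 616.6 m = 0.62 km

0.62 km


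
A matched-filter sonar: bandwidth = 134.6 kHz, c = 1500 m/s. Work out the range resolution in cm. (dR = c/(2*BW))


dR = c/(2*BW) = 1500 / (2 * 134.6e3) = 0.0056 m = 0.56 cm

0.56 cm


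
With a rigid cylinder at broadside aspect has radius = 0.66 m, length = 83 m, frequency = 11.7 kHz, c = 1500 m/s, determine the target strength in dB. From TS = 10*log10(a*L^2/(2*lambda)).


42.49 dB


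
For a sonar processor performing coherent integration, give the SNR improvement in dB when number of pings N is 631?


Gain = 10*log10(631) = 28.0

28.0 dB


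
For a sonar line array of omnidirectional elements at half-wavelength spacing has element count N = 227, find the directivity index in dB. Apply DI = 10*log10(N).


DI = 10*log10(227) = 23.56

23.56 dB


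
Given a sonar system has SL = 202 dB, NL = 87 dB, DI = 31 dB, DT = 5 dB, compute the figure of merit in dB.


FOM = SL - NL + DI - DT = 202 - 87 + 31 - 5 = 141

141 dB


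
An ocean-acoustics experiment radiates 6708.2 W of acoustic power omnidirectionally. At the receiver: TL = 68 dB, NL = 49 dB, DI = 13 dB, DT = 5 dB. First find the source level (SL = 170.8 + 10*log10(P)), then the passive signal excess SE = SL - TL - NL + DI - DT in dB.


Step 1: SL = 170.8 + 10*log10(6708.2) = 209.07 dB
Step 2: SE = SL - TL - NL + DI - DT = 209.07 - 68 - 49 + 13 - 5 = 100.07

100.07 dB


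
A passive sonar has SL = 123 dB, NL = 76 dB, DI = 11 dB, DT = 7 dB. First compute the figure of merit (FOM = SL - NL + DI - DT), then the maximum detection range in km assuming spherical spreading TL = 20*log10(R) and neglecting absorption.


Step 1: FOM = SL - NL + DI - DT = 123 - 76 + 11 - 7 = 51 dB
Step 2: at max range FOM = TL = 20*log10(R), so R = 10^(51/20) = 354.81 m = 0.35 km

0.35 km


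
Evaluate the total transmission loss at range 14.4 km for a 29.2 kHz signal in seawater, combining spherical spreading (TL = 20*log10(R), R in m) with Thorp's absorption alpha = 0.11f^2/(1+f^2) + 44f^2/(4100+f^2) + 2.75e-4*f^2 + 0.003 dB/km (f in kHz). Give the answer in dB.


Step 1 (Thorp): alpha = 0.11*852.64/(1+852.64) + 44*852.64/(4100+852.64) + 2.75e-4*852.64 + 0.003 = 7.9223 dB/km
Step 2: TL_spread = 20*log10(14400) = 83.17 dB
Step 3: TL_abs = alpha*R = 7.9223 * 14.4 = 114.08 dB
Step 4: TL_total = 83.17 + 114.08 = 197.25

197.25 dB


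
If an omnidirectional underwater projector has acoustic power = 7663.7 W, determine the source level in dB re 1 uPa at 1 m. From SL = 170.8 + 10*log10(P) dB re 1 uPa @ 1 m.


209.64 dB


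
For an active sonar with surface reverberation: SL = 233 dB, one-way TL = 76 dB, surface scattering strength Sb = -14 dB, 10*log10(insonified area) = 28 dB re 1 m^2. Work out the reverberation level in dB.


RL = SL - 2*TL + Sb + 10*log10(A) = 233 - 2*76 + (-14) + 28 = 95

95 dB


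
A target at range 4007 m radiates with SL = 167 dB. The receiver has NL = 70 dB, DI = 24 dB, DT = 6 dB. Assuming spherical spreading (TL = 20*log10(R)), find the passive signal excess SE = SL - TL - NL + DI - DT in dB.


42.94 dB


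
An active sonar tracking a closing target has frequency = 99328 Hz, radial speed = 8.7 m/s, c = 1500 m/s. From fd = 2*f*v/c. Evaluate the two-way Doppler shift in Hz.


fd = 2*f*v/c = 2 * 99328 * 8.7 / 1500 = 1152.2

1152.2 Hz


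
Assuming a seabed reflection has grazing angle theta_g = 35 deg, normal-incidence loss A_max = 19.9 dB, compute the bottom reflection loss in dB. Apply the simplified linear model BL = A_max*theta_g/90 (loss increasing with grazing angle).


BL = A_max * theta_g / 90 = 19.9 * 35 / 90 = 7.74

7.74 dB


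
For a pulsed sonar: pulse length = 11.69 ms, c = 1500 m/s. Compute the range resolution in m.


8.7675 m


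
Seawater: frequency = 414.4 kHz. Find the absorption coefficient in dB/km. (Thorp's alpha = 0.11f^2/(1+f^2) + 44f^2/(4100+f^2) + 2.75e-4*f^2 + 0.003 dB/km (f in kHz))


90.312 dB/km


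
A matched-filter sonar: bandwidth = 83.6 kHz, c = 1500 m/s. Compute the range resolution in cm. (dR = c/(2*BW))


dR = c/(2*BW) = 1500 / (2 * 83.6e3) = 0.009 m = 0.9 cm

0.9 cm


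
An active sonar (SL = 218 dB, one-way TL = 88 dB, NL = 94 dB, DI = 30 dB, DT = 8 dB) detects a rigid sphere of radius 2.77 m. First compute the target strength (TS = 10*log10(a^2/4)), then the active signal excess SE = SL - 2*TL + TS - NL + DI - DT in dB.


Step 1: TS = 10*log10(2.77^2/4) = 2.83 dB
Step 2: SE = SL - 2*TL + TS - NL + DI - DT = 218 - 2*88 + (2.83) - 94 + 30 - 8 = -27.17

-27.17 dB


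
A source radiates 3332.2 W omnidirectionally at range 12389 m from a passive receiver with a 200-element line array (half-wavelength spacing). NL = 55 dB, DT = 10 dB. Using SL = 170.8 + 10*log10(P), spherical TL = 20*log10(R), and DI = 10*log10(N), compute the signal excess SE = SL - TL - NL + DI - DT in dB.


Step 1: SL = 170.8 + 10*log10(3332.2) = 206.03 dB
Step 2: TL = 20*log10(12389) = 81.86 dB
Step 3: DI = 10*log10(200) = 23.01 dB
Step 4: SE = SL - TL - NL + DI - DT = 206.03 - 81.86 - 55 + 23.01 - 10 = 82.18

82.18 dB


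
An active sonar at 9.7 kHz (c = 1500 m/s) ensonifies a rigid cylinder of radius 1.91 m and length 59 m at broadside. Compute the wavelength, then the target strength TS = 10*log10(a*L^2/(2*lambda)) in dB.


Step 1: lambda = c/f = 1500/9700 = 0.15464 m
Step 2: TS = 10*log10(a*L^2/(2*lambda)) = 10*log10(1.91*59^2/(2*0.15464)) = 43.32

43.32 dB


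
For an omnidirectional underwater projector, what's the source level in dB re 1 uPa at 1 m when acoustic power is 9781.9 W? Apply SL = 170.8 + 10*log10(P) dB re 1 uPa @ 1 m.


210.7 dB


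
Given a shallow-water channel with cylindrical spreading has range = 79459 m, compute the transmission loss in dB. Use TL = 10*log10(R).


49.0 dB


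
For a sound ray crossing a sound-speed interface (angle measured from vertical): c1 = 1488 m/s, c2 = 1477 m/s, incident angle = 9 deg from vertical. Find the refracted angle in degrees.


sin(theta2) = (c2/c1)*sin(theta1) = (1477/1488)*sin(9 deg) = 0.15528
theta2 = arcsin(0.15528) = 8.93

8.93 deg


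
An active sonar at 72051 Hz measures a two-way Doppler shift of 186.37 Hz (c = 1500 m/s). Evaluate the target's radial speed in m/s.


From fd = 2*f*v/c, v = c*fd/(2*f) = 1500 * 186.37 / (2*72051) = 1.94

1.94 m/s


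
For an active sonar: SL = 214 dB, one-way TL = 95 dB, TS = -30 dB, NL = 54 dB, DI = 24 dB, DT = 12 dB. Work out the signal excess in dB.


-48 dB


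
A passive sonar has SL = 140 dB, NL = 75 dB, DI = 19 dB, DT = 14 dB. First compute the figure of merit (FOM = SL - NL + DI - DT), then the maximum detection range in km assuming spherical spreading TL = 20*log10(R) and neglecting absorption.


Step 1: FOM = SL - NL + DI - DT = 140 - 75 + 19 - 14 = 70 dB
Step 2: at max range FOM = TL = 20*log10(R), so R = 10^(70/20) = 3162.28 m = 3.16 km

3.16 km


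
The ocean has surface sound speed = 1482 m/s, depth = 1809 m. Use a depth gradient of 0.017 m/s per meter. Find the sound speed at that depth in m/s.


1512.753 m/s


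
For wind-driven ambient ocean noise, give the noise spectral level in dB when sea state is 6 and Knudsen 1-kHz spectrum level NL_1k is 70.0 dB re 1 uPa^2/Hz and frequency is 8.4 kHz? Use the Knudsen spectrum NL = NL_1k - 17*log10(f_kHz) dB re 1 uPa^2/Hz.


NL = NL_1k - 17*log10(f_kHz) = 70.0 - 17*log10(8.4) = 70.0 - (15.71) = 54.29

54.29 dB


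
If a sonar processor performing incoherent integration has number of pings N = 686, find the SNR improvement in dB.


Gain = 5*log10(686) = 14.18

14.18 dB


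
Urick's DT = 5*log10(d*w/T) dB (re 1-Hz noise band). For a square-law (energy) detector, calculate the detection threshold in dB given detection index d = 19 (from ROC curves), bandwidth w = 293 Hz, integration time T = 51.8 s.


DT = 5*log10(d*w/T) = 5*log10(19 * 293 / 51.8) = 5*log10(107.47) = 10.16

10.16 dB


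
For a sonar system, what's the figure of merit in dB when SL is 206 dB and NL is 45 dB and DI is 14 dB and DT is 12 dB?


FOM = SL - NL + DI - DT = 206 - 45 + 14 - 12 = 163

163 dB


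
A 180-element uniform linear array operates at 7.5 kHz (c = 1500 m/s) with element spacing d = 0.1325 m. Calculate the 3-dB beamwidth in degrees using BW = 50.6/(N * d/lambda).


Step 1: lambda = 1500/7500 = 0.2 m
Step 2: d/lambda = 0.1325/0.2 = 0.6625
Step 3: BW = 50.6/(N * d/lambda) = 50.6/(180 * 0.6625) = 0.42

0.42 deg


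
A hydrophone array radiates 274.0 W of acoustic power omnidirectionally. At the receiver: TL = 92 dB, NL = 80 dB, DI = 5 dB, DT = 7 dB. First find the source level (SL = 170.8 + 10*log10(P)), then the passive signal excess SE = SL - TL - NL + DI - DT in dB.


Step 1: SL = 170.8 + 10*log10(274.0) = 195.18 dB
Step 2: SE = SL - TL - NL + DI - DT = 195.18 - 92 - 80 + 5 - 7 = 21.18

21.18 dB


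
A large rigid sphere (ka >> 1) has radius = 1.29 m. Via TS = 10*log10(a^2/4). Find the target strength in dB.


-3.81 dB


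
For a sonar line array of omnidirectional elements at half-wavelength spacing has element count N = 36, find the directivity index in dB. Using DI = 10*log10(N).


DI = 10*log10(36) = 15.56

15.56 dB


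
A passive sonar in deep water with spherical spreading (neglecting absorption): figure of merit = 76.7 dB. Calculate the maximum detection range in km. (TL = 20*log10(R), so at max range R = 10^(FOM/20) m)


6.84 km


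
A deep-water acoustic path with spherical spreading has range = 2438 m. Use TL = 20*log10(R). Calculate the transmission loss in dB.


TL = 20*log10(2438) = 67.74

67.74 dB


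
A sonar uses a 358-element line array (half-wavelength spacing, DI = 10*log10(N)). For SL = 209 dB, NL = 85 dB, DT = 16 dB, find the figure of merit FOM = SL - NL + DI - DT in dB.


Step 1: DI = 10*log10(358) = 25.54 dB
Step 2: FOM = SL - NL + DI - DT = 209 - 85 + 25.54 - 16 = 133.54

133.54 dB


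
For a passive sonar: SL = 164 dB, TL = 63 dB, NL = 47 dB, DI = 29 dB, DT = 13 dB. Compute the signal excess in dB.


SE = SL - TL - NL + DI - DT = 164 - 63 - 47 + 29 - 13 = 70

70 dB


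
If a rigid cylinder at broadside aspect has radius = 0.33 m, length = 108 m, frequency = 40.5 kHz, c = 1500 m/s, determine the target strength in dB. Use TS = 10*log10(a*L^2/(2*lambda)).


lambda = 1500/40500 = 0.03704 m
TS = 10*log10(0.33*108^2/(2*0.03704)) = 47.16

47.16 dB


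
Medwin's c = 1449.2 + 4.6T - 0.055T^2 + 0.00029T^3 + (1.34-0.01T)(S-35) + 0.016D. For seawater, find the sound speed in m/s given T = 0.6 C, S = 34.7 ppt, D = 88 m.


c = 1449.2 + 4.6*0.6 - 0.055*0.6^2 + 0.00029*0.6^3 + (1.34 - 0.01*0.6)*(34.7 - 35) + 0.016*88 = 1452.95

1452.95 m/s


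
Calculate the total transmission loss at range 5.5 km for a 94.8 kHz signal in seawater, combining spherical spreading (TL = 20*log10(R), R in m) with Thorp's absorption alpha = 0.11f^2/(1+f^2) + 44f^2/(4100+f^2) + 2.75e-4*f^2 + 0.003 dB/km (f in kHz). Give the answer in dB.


255.21 dB


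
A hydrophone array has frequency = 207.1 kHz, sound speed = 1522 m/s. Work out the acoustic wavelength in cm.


0.73 cm


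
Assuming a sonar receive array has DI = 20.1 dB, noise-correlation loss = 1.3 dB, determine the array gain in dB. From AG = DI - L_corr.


AG = DI - L_corr = 20.1 - 1.3 = 18.8

18.8 dB


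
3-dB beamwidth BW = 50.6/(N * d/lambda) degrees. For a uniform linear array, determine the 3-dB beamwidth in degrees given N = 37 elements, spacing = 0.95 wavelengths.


BW = 50.6 / (37 * 0.95) = 50.6 / 35.15 = 1.44

1.44 deg


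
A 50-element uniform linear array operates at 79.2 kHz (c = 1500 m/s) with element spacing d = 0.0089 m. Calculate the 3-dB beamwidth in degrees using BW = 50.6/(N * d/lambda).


Step 1: lambda = 1500/79200 = 0.01894 m
Step 2: d/lambda = 0.0089/0.01894 = 0.4699
Step 3: BW = 50.6/(N * d/lambda) = 50.6/(50 * 0.4699) = 2.15

2.15 deg


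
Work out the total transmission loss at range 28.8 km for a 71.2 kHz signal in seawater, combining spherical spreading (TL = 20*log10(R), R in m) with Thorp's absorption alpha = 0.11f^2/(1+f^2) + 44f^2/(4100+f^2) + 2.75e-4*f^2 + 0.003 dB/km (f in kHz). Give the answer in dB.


Step 1 (Thorp): alpha = 0.11*5069.44/(1+5069.44) + 44*5069.44/(4100+5069.44) + 2.75e-4*5069.44 + 0.003 = 25.833 dB/km
Step 2: TL_spread = 20*log10(28800) = 89.19 dB
Step 3: TL_abs = alpha*R = 25.833 * 28.8 = 743.99 dB
Step 4: TL_total = 89.19 + 743.99 = 833.18

833.18 dB


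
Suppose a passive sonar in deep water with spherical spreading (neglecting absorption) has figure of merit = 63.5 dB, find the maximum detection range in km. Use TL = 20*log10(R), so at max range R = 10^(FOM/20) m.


1.5 km


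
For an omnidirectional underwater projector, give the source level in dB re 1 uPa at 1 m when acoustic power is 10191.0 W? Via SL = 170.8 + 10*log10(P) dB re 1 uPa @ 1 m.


SL = 170.8 + 10*log10(10191.0) = 170.8 + 40.08 = 210.88

210.88 dB


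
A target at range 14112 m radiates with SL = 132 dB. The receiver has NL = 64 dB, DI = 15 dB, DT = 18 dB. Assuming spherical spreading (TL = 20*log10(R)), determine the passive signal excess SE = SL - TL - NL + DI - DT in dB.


-17.99 dB


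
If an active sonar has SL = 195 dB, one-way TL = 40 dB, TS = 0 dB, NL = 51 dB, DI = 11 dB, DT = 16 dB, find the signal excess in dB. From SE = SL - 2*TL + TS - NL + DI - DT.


SE = SL - 2*TL + TS - NL + DI - DT = 195 - 2*40 + (0) - 51 + 11 - 16 = 59

59 dB


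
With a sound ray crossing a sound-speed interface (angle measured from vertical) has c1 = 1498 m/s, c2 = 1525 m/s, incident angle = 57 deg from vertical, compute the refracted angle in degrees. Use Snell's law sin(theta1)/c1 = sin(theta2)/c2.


sin(theta2) = (c2/c1)*sin(theta1) = (1525/1498)*sin(57 deg) = 0.85379
theta2 = arcsin(0.85379) = 58.63

58.63 deg


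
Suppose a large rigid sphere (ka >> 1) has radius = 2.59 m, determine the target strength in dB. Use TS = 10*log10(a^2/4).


TS = 10*log10(2.59^2 / 4) = 10*log10(1.677025) = 2.25

2.25 dB


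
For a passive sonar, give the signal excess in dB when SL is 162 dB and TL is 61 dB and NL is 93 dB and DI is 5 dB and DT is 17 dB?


SE = SL - TL - NL + DI - DT = 162 - 61 - 93 + 5 - 17 = -4

-4 dB


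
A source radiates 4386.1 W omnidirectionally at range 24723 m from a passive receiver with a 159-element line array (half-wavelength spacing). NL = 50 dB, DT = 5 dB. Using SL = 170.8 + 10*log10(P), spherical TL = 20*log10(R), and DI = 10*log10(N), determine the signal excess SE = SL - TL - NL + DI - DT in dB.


Step 1: SL = 170.8 + 10*log10(4386.1) = 207.22 dB
Step 2: TL = 20*log10(24723) = 87.86 dB
Step 3: DI = 10*log10(159) = 22.01 dB
Step 4: SE = SL - TL - NL + DI - DT = 207.22 - 87.86 - 50 + 22.01 - 5 = 86.37

86.37 dB


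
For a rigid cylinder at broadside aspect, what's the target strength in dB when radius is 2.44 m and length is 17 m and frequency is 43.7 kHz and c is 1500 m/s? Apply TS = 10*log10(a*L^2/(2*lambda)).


lambda = 1500/43700 = 0.03432 m
TS = 10*log10(2.44*17^2/(2*0.03432)) = 40.12

40.12 dB


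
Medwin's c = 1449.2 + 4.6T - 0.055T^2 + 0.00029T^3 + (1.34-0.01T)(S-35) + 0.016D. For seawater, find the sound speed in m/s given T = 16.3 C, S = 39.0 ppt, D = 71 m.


c = 1449.2 + 4.6*16.3 - 0.055*16.3^2 + 0.00029*16.3^3 + (1.34 - 0.01*16.3)*(39.0 - 35) + 0.016*71 = 1516.67

1516.67 m/s


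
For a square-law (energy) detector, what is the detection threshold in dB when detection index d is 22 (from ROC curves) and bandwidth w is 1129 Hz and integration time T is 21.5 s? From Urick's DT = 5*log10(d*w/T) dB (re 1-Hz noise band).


15.31 dB


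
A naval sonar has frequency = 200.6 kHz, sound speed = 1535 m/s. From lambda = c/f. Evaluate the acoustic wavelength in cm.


0.77 cm


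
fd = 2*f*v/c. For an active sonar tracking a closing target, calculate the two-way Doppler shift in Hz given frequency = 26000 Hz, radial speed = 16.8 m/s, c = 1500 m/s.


fd = 2*f*v/c = 2 * 26000 * 16.8 / 1500 = 582.4

582.4 Hz


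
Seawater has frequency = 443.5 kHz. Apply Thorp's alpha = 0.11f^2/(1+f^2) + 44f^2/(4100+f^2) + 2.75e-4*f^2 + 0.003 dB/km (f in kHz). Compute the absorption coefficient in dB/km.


f^2 = 196692.25
alpha = 0.11*196692.25/(1+196692.25) + 44*196692.25/(4100+196692.25) + 2.75e-4*196692.25 + 0.003 = 97.305

97.305 dB/km


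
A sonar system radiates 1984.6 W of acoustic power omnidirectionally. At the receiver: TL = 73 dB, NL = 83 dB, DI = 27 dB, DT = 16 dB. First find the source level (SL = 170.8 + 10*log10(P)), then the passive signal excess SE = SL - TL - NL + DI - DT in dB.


Step 1: SL = 170.8 + 10*log10(1984.6) = 203.78 dB
Step 2: SE = SL - TL - NL + DI - DT = 203.78 - 73 - 83 + 27 - 16 = 58.78

58.78 dB


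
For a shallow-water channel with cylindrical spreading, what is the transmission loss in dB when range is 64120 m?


TL = 10*log10(64120) = 48.07

48.07 dB


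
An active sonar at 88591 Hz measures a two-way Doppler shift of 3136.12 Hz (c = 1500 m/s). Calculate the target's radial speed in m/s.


26.55 m/s


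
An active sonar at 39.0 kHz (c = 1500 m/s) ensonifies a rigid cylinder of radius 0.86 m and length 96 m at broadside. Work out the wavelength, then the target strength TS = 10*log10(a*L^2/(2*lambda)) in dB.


Step 1: lambda = c/f = 1500/39000 = 0.03846 m
Step 2: TS = 10*log10(a*L^2/(2*lambda)) = 10*log10(0.86*96^2/(2*0.03846)) = 50.13

50.13 dB


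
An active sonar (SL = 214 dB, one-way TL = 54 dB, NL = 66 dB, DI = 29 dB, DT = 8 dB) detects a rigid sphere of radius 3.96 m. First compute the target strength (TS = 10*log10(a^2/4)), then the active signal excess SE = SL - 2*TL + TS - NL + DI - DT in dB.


Step 1: TS = 10*log10(3.96^2/4) = 5.93 dB
Step 2: SE = SL - 2*TL + TS - NL + DI - DT = 214 - 2*54 + (5.93) - 66 + 29 - 8 = 66.93

66.93 dB


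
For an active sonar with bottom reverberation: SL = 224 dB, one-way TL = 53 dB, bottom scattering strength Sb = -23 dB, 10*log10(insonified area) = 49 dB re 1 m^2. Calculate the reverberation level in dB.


RL = SL - 2*TL + Sb + 10*log10(A) = 224 - 2*53 + (-23) + 49 = 144

144 dB


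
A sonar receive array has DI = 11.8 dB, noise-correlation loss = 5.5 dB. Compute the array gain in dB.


AG = DI - L_corr = 11.8 - 5.5 = 6.3

6.3 dB


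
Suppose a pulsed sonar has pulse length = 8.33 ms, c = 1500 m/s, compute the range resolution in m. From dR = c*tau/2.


6.2475 m


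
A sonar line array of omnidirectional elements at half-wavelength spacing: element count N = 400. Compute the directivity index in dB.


DI = 10*log10(400) = 26.02

26.02 dB


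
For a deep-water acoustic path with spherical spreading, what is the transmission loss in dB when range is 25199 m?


TL = 20*log10(25199) = 88.03

88.03 dB


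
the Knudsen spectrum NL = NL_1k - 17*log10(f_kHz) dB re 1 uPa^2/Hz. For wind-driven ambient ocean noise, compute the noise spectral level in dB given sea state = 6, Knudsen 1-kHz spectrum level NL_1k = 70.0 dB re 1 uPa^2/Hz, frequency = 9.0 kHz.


NL = NL_1k - 17*log10(f_kHz) = 70.0 - 17*log10(9.0) = 70.0 - (16.22) = 53.78

53.78 dB


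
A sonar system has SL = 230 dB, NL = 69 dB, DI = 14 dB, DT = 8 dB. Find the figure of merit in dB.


FOM = SL - NL + DI - DT = 230 - 69 + 14 - 8 = 167

167 dB


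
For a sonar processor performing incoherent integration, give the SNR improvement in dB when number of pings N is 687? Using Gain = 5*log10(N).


14.18 dB


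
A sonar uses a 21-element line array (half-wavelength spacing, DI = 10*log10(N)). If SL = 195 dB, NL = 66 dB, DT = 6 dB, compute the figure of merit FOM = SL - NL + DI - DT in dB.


Step 1: DI = 10*log10(21) = 13.22 dB
Step 2: FOM = SL - NL + DI - DT = 195 - 66 + 13.22 - 6 = 136.22

136.22 dB


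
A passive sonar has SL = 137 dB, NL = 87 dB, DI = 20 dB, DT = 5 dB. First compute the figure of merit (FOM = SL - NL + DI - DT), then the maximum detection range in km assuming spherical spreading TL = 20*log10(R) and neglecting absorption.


Step 1: FOM = SL - NL + DI - DT = 137 - 87 + 20 - 5 = 65 dB
Step 2: at max range FOM = TL = 20*log10(R), so R = 10^(65/20) = 1778.28 m = 1.78 km

1.78 km


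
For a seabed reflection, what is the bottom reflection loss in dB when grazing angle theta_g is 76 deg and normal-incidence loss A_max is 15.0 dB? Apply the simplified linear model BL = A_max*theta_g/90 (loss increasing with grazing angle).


12.67 dB


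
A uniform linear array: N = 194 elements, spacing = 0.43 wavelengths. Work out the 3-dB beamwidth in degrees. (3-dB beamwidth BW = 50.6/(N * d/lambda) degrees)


0.61 deg


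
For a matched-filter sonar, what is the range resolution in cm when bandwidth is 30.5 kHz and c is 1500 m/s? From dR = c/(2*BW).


2.46 cm


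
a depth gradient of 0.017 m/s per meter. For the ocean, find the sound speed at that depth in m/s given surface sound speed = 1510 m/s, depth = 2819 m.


c = 1510 + 0.017 * 2819 = 1557.923

1557.923 m/s


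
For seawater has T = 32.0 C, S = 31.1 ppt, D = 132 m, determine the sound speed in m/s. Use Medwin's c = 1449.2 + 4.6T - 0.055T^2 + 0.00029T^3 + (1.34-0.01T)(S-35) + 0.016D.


1547.72 m/s


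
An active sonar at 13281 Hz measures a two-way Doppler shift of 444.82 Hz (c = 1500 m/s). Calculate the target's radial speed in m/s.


25.12 m/s


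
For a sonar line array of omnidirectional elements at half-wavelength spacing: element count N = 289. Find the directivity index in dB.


24.61 dB


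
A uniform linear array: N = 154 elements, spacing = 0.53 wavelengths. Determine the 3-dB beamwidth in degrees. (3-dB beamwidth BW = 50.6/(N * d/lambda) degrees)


BW = 50.6 / (154 * 0.53) = 50.6 / 81.62 = 0.62

0.62 deg


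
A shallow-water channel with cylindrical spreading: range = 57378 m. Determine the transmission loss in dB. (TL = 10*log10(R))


TL = 10*log10(57378) = 47.59

47.59 dB


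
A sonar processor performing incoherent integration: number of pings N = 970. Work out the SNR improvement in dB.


Gain = 5*log10(970) = 14.93

14.93 dB


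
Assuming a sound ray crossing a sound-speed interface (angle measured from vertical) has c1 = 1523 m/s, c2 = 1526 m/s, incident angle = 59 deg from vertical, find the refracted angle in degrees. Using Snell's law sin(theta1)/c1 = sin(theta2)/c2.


59.19 deg


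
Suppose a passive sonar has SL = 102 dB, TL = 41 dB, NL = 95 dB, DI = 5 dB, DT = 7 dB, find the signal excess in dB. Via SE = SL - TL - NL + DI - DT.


-36 dB


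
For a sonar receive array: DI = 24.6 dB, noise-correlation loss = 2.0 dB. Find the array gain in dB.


22.6 dB
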